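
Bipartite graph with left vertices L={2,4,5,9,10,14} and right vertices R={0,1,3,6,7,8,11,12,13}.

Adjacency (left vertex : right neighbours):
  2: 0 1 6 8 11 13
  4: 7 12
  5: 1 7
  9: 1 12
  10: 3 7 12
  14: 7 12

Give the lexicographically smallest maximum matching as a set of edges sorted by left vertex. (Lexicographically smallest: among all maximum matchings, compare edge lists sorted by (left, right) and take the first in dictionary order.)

Lex-smallest maximum matching: {(2,0), (4,7), (5,1), (9,12), (10,3)}

|M| = 5 (so the lex-smallest maximum matching has 5 edges)
process left vertices in ascending order; for each, take the smallest-labelled available neighbour that still permits 5 edges overall, or leave it unmatched if none does
lex-smallest matching: {2-0, 4-7, 5-1, 9-12, 10-3}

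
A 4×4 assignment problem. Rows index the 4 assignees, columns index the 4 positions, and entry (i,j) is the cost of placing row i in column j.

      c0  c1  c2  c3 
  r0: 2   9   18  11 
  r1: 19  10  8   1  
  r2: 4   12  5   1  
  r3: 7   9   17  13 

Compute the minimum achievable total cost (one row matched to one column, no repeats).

Minimum assignment cost: 17

optimal assignment: row0→col0 (cost 2), row1→col3 (cost 1), row2→col2 (cost 5), row3→col1 (cost 9)
total = 2 + 1 + 5 + 9 = 17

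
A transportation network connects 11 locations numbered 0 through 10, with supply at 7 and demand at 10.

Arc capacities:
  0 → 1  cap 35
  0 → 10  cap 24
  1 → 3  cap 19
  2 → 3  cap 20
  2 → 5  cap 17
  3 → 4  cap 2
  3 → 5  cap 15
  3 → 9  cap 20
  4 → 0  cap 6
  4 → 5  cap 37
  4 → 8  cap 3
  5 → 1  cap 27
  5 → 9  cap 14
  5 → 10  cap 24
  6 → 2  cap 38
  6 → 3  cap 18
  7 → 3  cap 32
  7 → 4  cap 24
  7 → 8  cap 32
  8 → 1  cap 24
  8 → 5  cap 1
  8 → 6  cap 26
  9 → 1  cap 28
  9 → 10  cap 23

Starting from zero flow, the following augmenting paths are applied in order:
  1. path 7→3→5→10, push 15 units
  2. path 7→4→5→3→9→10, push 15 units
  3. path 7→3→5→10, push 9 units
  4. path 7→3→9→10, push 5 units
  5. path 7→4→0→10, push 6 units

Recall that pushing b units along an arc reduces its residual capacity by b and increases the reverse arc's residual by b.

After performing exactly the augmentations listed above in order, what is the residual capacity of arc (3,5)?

Residual capacity of (3,5): 6

after path 1 (7→3→5→10, push 15): res(3,5)=0
after path 2 (7→4→5→3→9→10, push 15): res(3,5)=15
after path 3 (7→3→5→10, push 9): res(3,5)=6
after path 4 (7→3→9→10, push 5): res(3,5)=6
after path 5 (7→4→0→10, push 6): res(3,5)=6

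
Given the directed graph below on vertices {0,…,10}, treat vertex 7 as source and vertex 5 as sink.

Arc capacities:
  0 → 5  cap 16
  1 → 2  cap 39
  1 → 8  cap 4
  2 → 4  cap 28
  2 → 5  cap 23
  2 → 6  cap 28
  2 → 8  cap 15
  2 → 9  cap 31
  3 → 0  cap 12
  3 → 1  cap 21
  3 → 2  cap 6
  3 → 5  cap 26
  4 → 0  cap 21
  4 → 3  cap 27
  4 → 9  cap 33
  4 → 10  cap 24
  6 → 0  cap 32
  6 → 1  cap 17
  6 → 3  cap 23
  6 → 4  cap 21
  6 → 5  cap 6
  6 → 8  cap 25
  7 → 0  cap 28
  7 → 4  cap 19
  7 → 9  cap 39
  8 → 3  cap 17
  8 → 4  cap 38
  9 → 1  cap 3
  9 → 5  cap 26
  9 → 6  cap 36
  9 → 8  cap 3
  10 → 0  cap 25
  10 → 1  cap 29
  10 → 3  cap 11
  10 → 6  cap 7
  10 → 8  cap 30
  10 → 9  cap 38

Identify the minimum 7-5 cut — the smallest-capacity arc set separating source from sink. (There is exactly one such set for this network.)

augment #1: 7→0→5 push 16
augment #2: 7→9→5 push 26
augment #3: 7→4→3→5 push 19
augment #4: 7→9→6→5 push 6
augment #5: 7→9→1→2→5 push 3
augment #6: 7→9→6→3→5 push 4
max flow = 74; residual-reachable set from 7 gives S-side
cut edges (S→T): {(0,5), (7,4), (7,9)} total cap 74

Min-cut arcs: {(0,5), (7,4), (7,9)} (total capacity 74)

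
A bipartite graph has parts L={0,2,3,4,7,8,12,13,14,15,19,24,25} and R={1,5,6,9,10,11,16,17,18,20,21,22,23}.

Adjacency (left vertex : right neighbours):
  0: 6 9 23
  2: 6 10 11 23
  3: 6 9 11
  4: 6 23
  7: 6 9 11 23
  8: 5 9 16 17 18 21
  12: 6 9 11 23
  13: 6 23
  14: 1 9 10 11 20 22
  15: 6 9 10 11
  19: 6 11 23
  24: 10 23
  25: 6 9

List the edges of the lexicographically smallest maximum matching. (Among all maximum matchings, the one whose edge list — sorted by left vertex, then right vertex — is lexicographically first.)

|M| = 7 (so the lex-smallest maximum matching has 7 edges)
process left vertices in ascending order; for each, take the smallest-labelled available neighbour that still permits 7 edges overall, or leave it unmatched if none does
lex-smallest matching: {0-6, 2-10, 3-9, 4-23, 7-11, 8-5, 14-1}

Lex-smallest maximum matching: {(0,6), (2,10), (3,9), (4,23), (7,11), (8,5), (14,1)}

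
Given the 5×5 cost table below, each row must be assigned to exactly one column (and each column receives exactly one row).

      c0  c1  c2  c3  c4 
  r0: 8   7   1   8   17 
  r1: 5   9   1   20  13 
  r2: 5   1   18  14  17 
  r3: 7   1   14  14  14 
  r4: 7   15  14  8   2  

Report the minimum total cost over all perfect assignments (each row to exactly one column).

optimal assignment: row0→col3 (cost 8), row1→col2 (cost 1), row2→col0 (cost 5), row3→col1 (cost 1), row4→col4 (cost 2)
total = 8 + 1 + 5 + 1 + 2 = 17

Minimum assignment cost: 17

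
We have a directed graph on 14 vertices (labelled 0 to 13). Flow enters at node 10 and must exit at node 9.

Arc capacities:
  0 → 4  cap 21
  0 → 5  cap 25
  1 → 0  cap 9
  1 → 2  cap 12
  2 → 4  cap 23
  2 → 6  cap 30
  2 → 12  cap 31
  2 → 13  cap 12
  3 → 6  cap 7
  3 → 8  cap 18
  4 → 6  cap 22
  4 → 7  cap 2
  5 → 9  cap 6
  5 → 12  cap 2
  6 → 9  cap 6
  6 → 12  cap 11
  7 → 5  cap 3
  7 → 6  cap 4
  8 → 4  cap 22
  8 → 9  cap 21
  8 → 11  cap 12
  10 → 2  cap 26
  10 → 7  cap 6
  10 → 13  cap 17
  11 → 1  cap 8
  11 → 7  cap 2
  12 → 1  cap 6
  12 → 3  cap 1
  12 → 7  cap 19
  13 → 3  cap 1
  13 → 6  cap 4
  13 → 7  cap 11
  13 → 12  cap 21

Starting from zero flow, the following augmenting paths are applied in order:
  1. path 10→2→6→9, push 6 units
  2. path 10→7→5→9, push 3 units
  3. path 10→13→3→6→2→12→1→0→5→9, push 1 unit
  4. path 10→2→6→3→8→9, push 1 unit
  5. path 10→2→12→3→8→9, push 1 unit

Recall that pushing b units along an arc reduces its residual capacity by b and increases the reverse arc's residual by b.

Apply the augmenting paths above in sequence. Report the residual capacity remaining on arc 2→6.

Residual capacity of (2,6): 24

after path 1 (10→2→6→9, push 6): res(2,6)=24
after path 2 (10→7→5→9, push 3): res(2,6)=24
after path 3 (10→13→3→6→2→12→1→0→5→9, push 1): res(2,6)=25
after path 4 (10→2→6→3→8→9, push 1): res(2,6)=24
after path 5 (10→2→12→3→8→9, push 1): res(2,6)=24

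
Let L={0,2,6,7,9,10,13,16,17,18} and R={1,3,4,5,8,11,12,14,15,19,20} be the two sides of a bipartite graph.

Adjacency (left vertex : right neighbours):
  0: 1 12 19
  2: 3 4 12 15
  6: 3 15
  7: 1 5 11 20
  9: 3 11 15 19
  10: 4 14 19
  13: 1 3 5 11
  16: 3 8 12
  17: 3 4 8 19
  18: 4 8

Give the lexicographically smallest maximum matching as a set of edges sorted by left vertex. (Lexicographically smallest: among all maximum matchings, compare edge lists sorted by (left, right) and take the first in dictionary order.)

Lex-smallest maximum matching: {(0,1), (2,3), (6,15), (7,5), (9,19), (10,14), (13,11), (16,12), (17,4), (18,8)}

|M| = 10 (so the lex-smallest maximum matching has 10 edges)
process left vertices in ascending order; for each, take the smallest-labelled available neighbour that still permits 10 edges overall, or leave it unmatched if none does
lex-smallest matching: {0-1, 2-3, 6-15, 7-5, 9-19, 10-14, 13-11, 16-12, 17-4, 18-8}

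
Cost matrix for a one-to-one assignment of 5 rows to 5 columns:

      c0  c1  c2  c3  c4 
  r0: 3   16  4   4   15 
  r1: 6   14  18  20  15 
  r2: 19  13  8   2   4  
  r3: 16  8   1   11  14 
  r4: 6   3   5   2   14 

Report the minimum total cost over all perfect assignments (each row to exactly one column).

optimal assignment: row0→col3 (cost 4), row1→col0 (cost 6), row2→col4 (cost 4), row3→col2 (cost 1), row4→col1 (cost 3)
total = 4 + 6 + 4 + 1 + 3 = 18

Minimum assignment cost: 18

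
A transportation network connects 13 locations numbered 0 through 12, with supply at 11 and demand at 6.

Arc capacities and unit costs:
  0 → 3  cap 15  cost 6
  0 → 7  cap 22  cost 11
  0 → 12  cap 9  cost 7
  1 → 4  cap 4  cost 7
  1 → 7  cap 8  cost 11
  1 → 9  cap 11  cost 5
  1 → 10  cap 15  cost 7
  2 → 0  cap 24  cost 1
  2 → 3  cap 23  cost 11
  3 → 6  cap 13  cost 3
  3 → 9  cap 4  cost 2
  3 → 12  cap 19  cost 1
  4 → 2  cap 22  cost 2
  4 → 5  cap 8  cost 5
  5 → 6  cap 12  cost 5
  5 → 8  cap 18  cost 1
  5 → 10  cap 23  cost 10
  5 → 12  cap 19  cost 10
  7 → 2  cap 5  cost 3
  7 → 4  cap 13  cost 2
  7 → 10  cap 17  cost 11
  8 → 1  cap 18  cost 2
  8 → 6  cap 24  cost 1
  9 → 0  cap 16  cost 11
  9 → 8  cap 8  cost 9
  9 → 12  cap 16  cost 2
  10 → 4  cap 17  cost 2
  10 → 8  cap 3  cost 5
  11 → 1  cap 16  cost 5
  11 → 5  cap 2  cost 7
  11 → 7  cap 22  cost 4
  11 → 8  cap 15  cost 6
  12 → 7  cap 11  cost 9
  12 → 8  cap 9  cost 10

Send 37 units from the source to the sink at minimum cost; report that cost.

shortest-cost path #1: 11→8→6 push 15 @ unit cost 7 (adds 105)
shortest-cost path #2: 11→5→8→6 push 2 @ unit cost 9 (adds 18)
shortest-cost path #3: 11→7→4→5→8→6 push 7 @ unit cost 13 (adds 91)
shortest-cost path #4: 11→7→4→5→6 push 1 @ unit cost 16 (adds 16)
shortest-cost path #5: 11→7→2→0→3→6 push 5 @ unit cost 17 (adds 85)
shortest-cost path #6: 11→7→4→2→0→3→6 push 5 @ unit cost 18 (adds 90)
shortest-cost path #7: 11→1→10→8→5→6 push 2 @ unit cost 21 (adds 42)
total cost = 447

Minimum cost for 37 units: 447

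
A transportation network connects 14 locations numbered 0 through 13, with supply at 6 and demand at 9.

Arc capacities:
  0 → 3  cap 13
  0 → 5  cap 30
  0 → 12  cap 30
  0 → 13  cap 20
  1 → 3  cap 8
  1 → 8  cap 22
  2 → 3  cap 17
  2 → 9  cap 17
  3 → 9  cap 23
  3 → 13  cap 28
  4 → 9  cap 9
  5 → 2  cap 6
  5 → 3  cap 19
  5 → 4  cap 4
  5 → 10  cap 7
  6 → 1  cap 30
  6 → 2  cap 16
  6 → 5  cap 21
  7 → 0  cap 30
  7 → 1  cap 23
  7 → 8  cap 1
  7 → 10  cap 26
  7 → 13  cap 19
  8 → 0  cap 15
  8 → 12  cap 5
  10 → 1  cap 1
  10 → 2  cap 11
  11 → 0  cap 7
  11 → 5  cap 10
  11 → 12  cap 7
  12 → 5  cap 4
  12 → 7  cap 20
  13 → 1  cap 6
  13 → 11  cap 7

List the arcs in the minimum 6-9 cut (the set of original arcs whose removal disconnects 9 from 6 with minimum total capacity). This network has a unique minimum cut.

augment #1: 6→2→9 push 16
augment #2: 6→1→3→9 push 8
augment #3: 6→5→2→9 push 1
augment #4: 6→5→3→9 push 15
augment #5: 6→5→4→9 push 4
max flow = 44; residual-reachable set from 6 gives S-side
cut edges (S→T): {(2,9), (3,9), (5,4)} total cap 44

Min-cut arcs: {(2,9), (3,9), (5,4)} (total capacity 44)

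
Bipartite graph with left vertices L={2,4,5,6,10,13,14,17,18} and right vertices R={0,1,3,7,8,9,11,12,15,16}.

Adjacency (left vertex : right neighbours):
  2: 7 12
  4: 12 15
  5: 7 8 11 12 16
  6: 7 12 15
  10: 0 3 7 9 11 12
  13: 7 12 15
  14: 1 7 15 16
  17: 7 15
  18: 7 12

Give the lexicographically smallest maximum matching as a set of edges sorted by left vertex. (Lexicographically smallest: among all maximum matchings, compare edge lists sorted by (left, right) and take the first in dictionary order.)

|M| = 6 (so the lex-smallest maximum matching has 6 edges)
process left vertices in ascending order; for each, take the smallest-labelled available neighbour that still permits 6 edges overall, or leave it unmatched if none does
lex-smallest matching: {2-7, 4-12, 5-8, 6-15, 10-0, 14-1}

Lex-smallest maximum matching: {(2,7), (4,12), (5,8), (6,15), (10,0), (14,1)}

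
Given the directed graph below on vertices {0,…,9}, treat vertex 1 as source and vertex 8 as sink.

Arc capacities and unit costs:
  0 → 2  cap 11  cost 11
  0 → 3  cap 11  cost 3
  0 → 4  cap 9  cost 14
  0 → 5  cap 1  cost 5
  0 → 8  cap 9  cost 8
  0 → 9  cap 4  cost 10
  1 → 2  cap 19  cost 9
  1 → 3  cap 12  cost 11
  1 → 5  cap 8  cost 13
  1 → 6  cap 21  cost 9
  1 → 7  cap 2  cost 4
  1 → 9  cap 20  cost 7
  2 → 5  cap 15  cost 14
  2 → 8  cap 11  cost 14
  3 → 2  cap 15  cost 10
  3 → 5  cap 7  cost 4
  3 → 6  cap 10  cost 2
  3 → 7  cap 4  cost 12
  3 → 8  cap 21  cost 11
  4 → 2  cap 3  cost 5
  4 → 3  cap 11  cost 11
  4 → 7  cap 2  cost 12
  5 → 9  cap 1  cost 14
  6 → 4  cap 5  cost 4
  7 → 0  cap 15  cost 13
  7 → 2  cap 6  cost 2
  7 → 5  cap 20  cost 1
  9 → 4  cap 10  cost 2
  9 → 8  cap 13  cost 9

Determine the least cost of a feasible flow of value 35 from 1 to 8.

Minimum cost for 35 units: 696

shortest-cost path #1: 1→9→8 push 13 @ unit cost 16 (adds 208)
shortest-cost path #2: 1→7→2→8 push 2 @ unit cost 20 (adds 40)
shortest-cost path #3: 1→3→8 push 12 @ unit cost 22 (adds 264)
shortest-cost path #4: 1→2→8 push 8 @ unit cost 23 (adds 184)
total cost = 696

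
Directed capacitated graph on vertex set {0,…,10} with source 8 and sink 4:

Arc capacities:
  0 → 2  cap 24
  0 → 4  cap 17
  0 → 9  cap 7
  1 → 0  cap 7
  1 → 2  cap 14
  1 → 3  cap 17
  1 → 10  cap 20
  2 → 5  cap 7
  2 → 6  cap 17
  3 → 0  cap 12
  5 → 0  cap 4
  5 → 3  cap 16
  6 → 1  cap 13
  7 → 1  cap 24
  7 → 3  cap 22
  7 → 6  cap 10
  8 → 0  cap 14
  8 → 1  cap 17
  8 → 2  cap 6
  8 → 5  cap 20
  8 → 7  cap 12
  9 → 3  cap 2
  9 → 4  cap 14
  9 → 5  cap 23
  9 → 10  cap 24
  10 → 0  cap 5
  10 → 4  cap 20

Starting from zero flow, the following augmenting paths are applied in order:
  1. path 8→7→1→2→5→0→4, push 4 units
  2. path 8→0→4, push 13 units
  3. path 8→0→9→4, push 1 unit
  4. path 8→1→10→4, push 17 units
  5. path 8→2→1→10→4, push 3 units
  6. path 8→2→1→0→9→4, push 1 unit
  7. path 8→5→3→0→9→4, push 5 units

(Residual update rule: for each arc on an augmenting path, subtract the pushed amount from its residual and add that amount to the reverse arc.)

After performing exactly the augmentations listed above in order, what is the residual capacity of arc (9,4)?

after path 1 (8→7→1→2→5→0→4, push 4): res(9,4)=14
after path 2 (8→0→4, push 13): res(9,4)=14
after path 3 (8→0→9→4, push 1): res(9,4)=13
after path 4 (8→1→10→4, push 17): res(9,4)=13
after path 5 (8→2→1→10→4, push 3): res(9,4)=13
after path 6 (8→2→1→0→9→4, push 1): res(9,4)=12
after path 7 (8→5→3→0→9→4, push 5): res(9,4)=7

Residual capacity of (9,4): 7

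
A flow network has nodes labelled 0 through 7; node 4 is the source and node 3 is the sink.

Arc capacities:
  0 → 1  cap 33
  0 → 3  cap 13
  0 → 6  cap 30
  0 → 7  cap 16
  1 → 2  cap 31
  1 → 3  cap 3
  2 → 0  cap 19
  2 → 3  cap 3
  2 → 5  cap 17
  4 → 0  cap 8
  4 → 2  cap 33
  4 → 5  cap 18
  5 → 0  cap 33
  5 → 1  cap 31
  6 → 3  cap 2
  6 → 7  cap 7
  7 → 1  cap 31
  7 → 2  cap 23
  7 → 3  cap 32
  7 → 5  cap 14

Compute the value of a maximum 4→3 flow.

augment #1: 4→0→3 bottleneck 8, total now 8
augment #2: 4→2→3 bottleneck 3, total now 11
augment #3: 4→2→0→3 bottleneck 5, total now 16
augment #4: 4→5→1→3 bottleneck 3, total now 19
augment #5: 4→2→0→6→3 bottleneck 2, total now 21
augment #6: 4→2→0→7→3 bottleneck 12, total now 33
augment #7: 4→5→0→7→3 bottleneck 4, total now 37
augment #8: 4→5→0→6→7→3 bottleneck 7, total now 44

Maximum flow value: 44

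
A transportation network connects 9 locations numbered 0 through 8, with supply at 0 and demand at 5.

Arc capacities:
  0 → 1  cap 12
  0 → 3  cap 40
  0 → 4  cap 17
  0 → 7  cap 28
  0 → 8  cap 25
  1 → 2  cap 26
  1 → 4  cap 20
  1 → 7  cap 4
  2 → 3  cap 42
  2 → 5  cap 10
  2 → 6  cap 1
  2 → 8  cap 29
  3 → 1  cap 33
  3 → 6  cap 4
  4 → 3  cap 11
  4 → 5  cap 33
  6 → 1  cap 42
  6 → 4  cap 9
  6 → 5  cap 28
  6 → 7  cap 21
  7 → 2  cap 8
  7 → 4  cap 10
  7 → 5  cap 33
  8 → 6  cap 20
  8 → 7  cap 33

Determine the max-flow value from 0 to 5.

Maximum flow value: 101

augment #1: 0→4→5 bottleneck 17, total now 17
augment #2: 0→7→5 bottleneck 28, total now 45
augment #3: 0→1→2→5 bottleneck 10, total now 55
augment #4: 0→1→4→5 bottleneck 2, total now 57
augment #5: 0→3→6→5 bottleneck 4, total now 61
augment #6: 0→8→6→5 bottleneck 20, total now 81
augment #7: 0→8→7→5 bottleneck 5, total now 86
augment #8: 0→3→1→4→5 bottleneck 14, total now 100
augment #9: 0→3→1→2→6→5 bottleneck 1, total now 101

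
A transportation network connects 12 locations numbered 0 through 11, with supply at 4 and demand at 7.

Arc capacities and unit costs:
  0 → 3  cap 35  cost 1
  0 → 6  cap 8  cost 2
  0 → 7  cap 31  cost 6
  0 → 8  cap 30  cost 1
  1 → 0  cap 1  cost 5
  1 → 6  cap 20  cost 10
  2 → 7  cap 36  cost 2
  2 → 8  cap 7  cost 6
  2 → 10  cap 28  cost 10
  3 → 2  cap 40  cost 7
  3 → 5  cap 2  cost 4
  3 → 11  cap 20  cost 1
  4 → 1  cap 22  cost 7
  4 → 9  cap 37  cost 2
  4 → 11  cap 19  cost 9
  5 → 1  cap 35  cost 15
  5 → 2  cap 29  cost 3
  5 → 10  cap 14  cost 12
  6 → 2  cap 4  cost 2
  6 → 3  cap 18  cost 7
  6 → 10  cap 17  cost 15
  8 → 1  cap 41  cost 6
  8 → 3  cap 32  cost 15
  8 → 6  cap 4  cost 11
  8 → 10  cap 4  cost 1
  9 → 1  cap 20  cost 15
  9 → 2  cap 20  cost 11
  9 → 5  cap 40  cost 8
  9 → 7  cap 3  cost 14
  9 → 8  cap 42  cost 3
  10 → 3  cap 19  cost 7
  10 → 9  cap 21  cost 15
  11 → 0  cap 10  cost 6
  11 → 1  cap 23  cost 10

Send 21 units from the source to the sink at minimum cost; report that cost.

shortest-cost path #1: 4→9→2→7 push 20 @ unit cost 15 (adds 300)
shortest-cost path #2: 4→9→5→2→7 push 1 @ unit cost 15 (adds 15)
total cost = 315

Minimum cost for 21 units: 315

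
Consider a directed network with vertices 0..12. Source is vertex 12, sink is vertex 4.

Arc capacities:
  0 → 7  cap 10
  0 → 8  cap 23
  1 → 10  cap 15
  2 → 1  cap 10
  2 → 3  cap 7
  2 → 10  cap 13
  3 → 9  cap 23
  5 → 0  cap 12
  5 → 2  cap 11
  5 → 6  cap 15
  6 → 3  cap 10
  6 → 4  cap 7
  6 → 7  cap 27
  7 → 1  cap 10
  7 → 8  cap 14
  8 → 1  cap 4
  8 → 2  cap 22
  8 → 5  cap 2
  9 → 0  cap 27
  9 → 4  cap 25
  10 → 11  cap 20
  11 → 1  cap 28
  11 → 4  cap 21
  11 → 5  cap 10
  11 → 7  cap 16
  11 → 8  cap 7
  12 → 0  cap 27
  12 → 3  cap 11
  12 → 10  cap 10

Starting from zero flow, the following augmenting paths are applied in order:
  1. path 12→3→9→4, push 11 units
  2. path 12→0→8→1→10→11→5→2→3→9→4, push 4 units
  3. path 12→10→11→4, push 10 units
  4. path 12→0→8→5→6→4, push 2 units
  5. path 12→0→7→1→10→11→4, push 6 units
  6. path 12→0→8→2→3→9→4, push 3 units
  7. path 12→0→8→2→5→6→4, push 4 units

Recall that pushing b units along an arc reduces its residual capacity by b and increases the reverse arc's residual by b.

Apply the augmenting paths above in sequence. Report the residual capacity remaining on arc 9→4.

after path 1 (12→3→9→4, push 11): res(9,4)=14
after path 2 (12→0→8→1→10→11→5→2→3→9→4, push 4): res(9,4)=10
after path 3 (12→10→11→4, push 10): res(9,4)=10
after path 4 (12→0→8→5→6→4, push 2): res(9,4)=10
after path 5 (12→0→7→1→10→11→4, push 6): res(9,4)=10
after path 6 (12→0→8→2→3→9→4, push 3): res(9,4)=7
after path 7 (12→0→8→2→5→6→4, push 4): res(9,4)=7

Residual capacity of (9,4): 7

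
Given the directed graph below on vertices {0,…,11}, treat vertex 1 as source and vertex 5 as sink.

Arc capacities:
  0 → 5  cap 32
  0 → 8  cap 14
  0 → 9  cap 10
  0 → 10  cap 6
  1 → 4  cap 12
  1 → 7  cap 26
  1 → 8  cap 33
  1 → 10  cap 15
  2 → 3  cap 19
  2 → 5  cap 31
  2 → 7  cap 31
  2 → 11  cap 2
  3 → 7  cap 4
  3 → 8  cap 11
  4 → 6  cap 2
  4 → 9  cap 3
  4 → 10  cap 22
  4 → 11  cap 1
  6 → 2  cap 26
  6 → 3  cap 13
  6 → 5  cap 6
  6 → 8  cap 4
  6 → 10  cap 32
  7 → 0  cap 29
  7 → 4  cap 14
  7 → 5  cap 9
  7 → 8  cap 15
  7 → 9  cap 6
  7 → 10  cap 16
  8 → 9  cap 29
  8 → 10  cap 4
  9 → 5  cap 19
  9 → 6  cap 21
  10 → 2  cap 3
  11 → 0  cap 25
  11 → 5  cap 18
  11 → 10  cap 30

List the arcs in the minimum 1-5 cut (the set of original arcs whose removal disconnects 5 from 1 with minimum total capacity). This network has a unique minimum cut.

Min-cut arcs: {(1,7), (4,6), (4,9), (4,11), (8,9), (10,2)} (total capacity 64)

augment #1: 1→7→5 push 9
augment #2: 1→4→6→5 push 2
augment #3: 1→4→9→5 push 3
augment #4: 1→4→11→5 push 1
augment #5: 1→7→0→5 push 17
augment #6: 1→8→9→5 push 16
augment #7: 1→10→2→5 push 3
augment #8: 1→8→9→6→5 push 4
augment #9: 1→8→9→6→2→5 push 9
max flow = 64; residual-reachable set from 1 gives S-side
cut edges (S→T): {(1,7), (4,6), (4,9), (4,11), (8,9), (10,2)} total cap 64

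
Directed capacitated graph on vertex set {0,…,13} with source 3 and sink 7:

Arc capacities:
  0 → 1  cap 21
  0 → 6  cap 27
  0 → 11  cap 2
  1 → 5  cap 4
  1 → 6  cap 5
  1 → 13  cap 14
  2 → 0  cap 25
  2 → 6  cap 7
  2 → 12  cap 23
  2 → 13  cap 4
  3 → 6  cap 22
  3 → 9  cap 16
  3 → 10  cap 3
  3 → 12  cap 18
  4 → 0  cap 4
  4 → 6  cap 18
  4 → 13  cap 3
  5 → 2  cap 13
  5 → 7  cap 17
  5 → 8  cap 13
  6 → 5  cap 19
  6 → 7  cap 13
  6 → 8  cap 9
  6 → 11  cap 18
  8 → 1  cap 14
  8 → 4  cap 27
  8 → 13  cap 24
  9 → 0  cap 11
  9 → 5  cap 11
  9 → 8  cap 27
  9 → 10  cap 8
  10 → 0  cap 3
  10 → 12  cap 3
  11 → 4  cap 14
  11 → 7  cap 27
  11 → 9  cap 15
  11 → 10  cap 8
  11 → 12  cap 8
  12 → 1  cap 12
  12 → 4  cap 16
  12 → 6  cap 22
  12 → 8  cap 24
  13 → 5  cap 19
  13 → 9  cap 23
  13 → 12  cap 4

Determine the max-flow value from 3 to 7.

augment #1: 3→6→7 bottleneck 13, total now 13
augment #2: 3→6→5→7 bottleneck 9, total now 22
augment #3: 3→9→5→7 bottleneck 8, total now 30
augment #4: 3→9→0→11→7 bottleneck 2, total now 32
augment #5: 3→12→6→11→7 bottleneck 18, total now 50

Maximum flow value: 50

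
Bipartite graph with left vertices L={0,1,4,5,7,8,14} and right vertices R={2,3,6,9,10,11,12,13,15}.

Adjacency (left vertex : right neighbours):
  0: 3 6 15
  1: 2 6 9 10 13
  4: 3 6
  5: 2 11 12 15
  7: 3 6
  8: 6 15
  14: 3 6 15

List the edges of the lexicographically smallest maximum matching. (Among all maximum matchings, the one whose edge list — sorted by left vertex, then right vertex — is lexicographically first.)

|M| = 5 (so the lex-smallest maximum matching has 5 edges)
process left vertices in ascending order; for each, take the smallest-labelled available neighbour that still permits 5 edges overall, or leave it unmatched if none does
lex-smallest matching: {0-3, 1-2, 4-6, 5-11, 8-15}

Lex-smallest maximum matching: {(0,3), (1,2), (4,6), (5,11), (8,15)}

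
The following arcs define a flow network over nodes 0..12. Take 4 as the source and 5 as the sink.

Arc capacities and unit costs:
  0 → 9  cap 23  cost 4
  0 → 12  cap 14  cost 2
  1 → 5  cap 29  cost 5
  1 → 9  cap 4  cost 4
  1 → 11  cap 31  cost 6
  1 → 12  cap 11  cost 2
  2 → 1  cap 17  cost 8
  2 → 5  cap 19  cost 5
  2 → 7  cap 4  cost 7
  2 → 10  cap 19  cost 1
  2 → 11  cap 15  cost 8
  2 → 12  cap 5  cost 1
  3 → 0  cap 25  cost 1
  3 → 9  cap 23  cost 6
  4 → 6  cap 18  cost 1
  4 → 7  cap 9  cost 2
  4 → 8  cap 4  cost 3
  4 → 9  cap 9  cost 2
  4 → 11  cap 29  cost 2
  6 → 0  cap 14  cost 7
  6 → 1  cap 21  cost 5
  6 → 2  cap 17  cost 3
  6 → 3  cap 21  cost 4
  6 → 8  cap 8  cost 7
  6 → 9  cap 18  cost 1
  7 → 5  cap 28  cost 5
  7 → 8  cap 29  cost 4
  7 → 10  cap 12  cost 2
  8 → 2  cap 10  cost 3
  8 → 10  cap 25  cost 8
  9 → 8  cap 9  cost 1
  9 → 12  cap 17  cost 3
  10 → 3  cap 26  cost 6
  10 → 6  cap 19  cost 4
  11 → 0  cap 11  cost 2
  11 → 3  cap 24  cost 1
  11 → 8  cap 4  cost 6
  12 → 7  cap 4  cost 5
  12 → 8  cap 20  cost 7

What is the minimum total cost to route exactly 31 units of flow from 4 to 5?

Minimum cost for 31 units: 275

shortest-cost path #1: 4→7→5 push 9 @ unit cost 7 (adds 63)
shortest-cost path #2: 4→6→2→5 push 17 @ unit cost 9 (adds 153)
shortest-cost path #3: 4→6→1→5 push 1 @ unit cost 11 (adds 11)
shortest-cost path #4: 4→8→2→5 push 2 @ unit cost 11 (adds 22)
shortest-cost path #5: 4→8→2→6→1→5 push 2 @ unit cost 13 (adds 26)
total cost = 275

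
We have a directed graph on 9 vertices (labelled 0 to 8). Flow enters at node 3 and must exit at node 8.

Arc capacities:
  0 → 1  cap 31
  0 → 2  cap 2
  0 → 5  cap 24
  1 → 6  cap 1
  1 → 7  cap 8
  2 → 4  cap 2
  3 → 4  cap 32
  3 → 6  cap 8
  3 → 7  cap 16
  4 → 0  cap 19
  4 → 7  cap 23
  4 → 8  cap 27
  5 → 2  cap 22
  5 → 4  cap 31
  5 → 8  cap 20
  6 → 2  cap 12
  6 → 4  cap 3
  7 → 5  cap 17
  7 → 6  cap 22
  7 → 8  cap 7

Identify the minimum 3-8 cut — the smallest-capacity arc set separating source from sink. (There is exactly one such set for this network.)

augment #1: 3→4→8 push 27
augment #2: 3→7→8 push 7
augment #3: 3→7→5→8 push 9
augment #4: 3→4→0→5→8 push 5
augment #5: 3→6→4→0→5→8 push 3
augment #6: 3→6→2→4→0→5→8 push 2
max flow = 53; residual-reachable set from 3 gives S-side
cut edges (S→T): {(2,4), (3,4), (3,7), (6,4)} total cap 53

Min-cut arcs: {(2,4), (3,4), (3,7), (6,4)} (total capacity 53)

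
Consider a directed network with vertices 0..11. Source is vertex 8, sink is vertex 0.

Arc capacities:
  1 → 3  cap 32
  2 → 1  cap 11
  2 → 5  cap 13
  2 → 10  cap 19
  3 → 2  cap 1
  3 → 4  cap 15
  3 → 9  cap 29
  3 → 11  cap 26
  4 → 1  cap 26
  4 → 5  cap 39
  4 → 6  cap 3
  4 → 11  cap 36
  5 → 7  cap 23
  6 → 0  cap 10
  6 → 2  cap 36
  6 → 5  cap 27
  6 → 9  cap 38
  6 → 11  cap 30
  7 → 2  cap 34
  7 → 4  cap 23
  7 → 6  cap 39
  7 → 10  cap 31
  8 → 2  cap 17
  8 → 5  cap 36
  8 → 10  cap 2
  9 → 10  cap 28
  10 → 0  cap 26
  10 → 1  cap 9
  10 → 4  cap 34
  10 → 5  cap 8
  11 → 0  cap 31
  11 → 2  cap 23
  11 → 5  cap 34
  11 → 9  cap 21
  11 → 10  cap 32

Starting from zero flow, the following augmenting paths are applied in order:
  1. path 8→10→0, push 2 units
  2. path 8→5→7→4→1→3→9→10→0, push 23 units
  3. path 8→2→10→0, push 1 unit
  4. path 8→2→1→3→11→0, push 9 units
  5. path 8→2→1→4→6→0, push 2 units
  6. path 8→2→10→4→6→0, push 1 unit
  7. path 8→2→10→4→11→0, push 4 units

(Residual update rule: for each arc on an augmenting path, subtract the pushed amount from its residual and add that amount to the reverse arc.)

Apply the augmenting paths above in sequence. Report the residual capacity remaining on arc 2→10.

Residual capacity of (2,10): 13

after path 1 (8→10→0, push 2): res(2,10)=19
after path 2 (8→5→7→4→1→3→9→10→0, push 23): res(2,10)=19
after path 3 (8→2→10→0, push 1): res(2,10)=18
after path 4 (8→2→1→3→11→0, push 9): res(2,10)=18
after path 5 (8→2→1→4→6→0, push 2): res(2,10)=18
after path 6 (8→2→10→4→6→0, push 1): res(2,10)=17
after path 7 (8→2→10→4→11→0, push 4): res(2,10)=13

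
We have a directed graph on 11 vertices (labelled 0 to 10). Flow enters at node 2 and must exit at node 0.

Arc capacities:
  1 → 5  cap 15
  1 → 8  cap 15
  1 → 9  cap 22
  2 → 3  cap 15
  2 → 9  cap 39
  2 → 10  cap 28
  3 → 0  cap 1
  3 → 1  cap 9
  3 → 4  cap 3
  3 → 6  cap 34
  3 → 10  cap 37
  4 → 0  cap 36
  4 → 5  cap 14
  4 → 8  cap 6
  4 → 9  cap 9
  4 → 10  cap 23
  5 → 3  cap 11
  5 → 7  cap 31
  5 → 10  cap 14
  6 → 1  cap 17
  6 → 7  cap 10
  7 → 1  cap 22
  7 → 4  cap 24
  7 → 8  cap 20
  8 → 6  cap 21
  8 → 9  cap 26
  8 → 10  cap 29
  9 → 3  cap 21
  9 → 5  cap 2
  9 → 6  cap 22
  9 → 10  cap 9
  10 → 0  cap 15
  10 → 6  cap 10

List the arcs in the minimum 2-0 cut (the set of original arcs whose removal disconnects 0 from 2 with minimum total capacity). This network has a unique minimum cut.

augment #1: 2→3→0 push 1
augment #2: 2→10→0 push 15
augment #3: 2→3→4→0 push 3
augment #4: 2→3→6→7→4→0 push 10
augment #5: 2→9→5→7→4→0 push 2
augment #6: 2→3→1→5→7→4→0 push 1
augment #7: 2→9→3→1→5→7→4→0 push 8
augment #8: 2→9→6→1→5→7→4→0 push 3
max flow = 43; residual-reachable set from 2 gives S-side
cut edges (S→T): {(3,0), (3,4), (7,4), (10,0)} total cap 43

Min-cut arcs: {(3,0), (3,4), (7,4), (10,0)} (total capacity 43)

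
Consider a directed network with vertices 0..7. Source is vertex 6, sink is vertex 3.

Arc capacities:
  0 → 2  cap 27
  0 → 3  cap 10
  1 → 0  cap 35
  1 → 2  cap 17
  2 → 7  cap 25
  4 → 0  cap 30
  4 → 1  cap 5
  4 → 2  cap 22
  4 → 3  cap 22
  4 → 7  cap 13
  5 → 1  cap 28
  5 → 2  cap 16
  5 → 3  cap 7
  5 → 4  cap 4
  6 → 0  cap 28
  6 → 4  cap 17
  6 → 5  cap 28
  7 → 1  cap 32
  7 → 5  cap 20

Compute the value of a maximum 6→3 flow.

augment #1: 6→0→3 bottleneck 10, total now 10
augment #2: 6→4→3 bottleneck 17, total now 27
augment #3: 6→5→3 bottleneck 7, total now 34
augment #4: 6→5→4→3 bottleneck 4, total now 38

Maximum flow value: 38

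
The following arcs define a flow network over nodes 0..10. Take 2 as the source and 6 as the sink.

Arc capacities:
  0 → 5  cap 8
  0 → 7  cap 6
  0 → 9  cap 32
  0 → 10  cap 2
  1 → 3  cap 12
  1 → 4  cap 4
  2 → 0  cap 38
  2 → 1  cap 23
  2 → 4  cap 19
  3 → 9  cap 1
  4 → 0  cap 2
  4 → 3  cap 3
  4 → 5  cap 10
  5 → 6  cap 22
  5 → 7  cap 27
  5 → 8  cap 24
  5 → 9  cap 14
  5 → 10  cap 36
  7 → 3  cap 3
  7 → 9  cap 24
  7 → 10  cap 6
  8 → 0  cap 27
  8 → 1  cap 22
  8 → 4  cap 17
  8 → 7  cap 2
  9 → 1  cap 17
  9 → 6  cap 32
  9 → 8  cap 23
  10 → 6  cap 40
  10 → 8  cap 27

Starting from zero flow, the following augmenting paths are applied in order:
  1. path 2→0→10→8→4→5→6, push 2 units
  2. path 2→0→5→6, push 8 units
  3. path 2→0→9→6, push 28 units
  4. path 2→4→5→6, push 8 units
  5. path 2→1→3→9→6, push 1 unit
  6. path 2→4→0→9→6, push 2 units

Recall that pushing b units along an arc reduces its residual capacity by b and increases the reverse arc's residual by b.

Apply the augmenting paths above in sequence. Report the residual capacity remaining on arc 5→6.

Residual capacity of (5,6): 4

after path 1 (2→0→10→8→4→5→6, push 2): res(5,6)=20
after path 2 (2→0→5→6, push 8): res(5,6)=12
after path 3 (2→0→9→6, push 28): res(5,6)=12
after path 4 (2→4→5→6, push 8): res(5,6)=4
after path 5 (2→1→3→9→6, push 1): res(5,6)=4
after path 6 (2→4→0→9→6, push 2): res(5,6)=4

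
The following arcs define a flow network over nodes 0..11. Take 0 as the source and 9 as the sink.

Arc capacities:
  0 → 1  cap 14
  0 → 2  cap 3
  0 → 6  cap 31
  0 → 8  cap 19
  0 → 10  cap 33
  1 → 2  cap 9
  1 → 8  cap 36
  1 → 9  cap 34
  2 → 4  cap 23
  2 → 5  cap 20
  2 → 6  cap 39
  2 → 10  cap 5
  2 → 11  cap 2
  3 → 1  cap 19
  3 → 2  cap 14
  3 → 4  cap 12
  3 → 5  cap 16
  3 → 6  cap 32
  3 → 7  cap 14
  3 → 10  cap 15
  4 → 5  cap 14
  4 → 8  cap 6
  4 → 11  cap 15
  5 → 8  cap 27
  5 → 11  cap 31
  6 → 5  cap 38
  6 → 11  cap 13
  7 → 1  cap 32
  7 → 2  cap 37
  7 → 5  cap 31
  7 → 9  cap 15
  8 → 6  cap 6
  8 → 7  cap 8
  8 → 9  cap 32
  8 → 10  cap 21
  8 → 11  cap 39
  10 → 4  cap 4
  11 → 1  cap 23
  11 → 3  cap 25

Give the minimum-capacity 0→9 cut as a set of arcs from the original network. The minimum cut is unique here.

Min-cut arcs: {(0,1), (0,2), (0,6), (0,8), (10,4)} (total capacity 71)

augment #1: 0→1→9 push 14
augment #2: 0→8→9 push 19
augment #3: 0→2→4→8→9 push 3
augment #4: 0→6→5→8→9 push 10
augment #5: 0→6→11→1→9 push 13
augment #6: 0→6→5→8→7→9 push 8
augment #7: 0→10→4→11→1→9 push 4
max flow = 71; residual-reachable set from 0 gives S-side
cut edges (S→T): {(0,1), (0,2), (0,6), (0,8), (10,4)} total cap 71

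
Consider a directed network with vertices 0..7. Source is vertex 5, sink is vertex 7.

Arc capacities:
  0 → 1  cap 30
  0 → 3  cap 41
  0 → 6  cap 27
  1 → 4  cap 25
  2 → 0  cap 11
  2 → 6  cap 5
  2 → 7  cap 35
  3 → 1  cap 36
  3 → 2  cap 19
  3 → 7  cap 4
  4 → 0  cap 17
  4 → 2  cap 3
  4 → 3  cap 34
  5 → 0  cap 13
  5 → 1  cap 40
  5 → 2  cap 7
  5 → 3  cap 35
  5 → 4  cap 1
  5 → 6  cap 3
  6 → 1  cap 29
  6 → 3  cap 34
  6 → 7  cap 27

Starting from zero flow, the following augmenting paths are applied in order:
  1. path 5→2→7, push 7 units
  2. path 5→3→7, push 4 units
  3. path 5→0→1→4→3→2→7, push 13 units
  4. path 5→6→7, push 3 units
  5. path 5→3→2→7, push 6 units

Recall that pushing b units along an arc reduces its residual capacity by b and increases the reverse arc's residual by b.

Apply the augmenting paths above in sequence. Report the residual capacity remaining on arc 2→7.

Residual capacity of (2,7): 9

after path 1 (5→2→7, push 7): res(2,7)=28
after path 2 (5→3→7, push 4): res(2,7)=28
after path 3 (5→0→1→4→3→2→7, push 13): res(2,7)=15
after path 4 (5→6→7, push 3): res(2,7)=15
after path 5 (5→3→2→7, push 6): res(2,7)=9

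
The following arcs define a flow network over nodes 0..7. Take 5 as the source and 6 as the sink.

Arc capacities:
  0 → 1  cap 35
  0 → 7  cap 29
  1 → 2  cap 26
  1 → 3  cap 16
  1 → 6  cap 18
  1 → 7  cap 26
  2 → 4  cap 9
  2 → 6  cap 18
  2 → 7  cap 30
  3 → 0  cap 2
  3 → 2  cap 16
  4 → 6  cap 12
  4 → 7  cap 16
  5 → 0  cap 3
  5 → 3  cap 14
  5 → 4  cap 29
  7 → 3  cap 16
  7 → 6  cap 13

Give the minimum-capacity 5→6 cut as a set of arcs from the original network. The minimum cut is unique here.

Min-cut arcs: {(4,6), (4,7), (5,0), (5,3)} (total capacity 45)

augment #1: 5→4→6 push 12
augment #2: 5→0→1→6 push 3
augment #3: 5→3→2→6 push 14
augment #4: 5→4→7→6 push 13
augment #5: 5→4→7→3→2→6 push 2
augment #6: 5→4→7→3→0→1→6 push 1
max flow = 45; residual-reachable set from 5 gives S-side
cut edges (S→T): {(4,6), (4,7), (5,0), (5,3)} total cap 45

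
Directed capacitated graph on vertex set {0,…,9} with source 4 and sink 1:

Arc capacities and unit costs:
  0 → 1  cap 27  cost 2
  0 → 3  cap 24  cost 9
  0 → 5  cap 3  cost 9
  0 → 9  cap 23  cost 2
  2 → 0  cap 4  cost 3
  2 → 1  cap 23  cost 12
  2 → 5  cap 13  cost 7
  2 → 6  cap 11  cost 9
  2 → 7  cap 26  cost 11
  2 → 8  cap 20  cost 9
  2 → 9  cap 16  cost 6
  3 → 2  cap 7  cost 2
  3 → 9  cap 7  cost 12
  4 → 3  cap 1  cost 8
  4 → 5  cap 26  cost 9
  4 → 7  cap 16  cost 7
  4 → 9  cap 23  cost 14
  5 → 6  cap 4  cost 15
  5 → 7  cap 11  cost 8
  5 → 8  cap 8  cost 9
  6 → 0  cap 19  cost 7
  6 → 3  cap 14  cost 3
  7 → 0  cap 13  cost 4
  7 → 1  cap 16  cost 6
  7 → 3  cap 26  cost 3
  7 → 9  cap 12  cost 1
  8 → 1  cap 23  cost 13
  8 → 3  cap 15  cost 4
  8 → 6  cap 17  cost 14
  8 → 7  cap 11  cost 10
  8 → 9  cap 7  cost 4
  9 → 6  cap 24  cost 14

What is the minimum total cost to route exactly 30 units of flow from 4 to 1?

shortest-cost path #1: 4→7→1 push 16 @ unit cost 13 (adds 208)
shortest-cost path #2: 4→3→2→0→1 push 1 @ unit cost 15 (adds 15)
shortest-cost path #3: 4→5→7→0→1 push 11 @ unit cost 23 (adds 253)
shortest-cost path #4: 4→5→8→3→2→0→1 push 2 @ unit cost 29 (adds 58)
total cost = 534

Minimum cost for 30 units: 534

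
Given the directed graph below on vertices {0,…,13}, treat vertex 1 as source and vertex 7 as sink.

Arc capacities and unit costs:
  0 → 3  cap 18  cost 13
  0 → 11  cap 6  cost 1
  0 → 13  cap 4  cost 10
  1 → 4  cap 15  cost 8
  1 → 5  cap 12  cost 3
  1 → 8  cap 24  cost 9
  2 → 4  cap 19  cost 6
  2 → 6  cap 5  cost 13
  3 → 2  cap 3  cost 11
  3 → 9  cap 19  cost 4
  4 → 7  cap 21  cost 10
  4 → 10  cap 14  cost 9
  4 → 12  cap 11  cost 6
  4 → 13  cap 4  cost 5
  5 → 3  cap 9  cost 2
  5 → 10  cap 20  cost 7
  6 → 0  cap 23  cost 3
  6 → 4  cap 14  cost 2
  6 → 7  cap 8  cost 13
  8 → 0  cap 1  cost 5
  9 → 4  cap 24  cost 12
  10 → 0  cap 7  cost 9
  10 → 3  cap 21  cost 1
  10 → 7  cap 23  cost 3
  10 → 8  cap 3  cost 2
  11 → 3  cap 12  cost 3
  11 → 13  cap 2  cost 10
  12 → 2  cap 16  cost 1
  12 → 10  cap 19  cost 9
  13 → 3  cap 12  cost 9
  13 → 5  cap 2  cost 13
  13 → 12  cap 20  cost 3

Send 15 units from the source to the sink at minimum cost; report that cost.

Minimum cost for 15 units: 210

shortest-cost path #1: 1→5→10→7 push 12 @ unit cost 13 (adds 156)
shortest-cost path #2: 1→4→7 push 3 @ unit cost 18 (adds 54)
total cost = 210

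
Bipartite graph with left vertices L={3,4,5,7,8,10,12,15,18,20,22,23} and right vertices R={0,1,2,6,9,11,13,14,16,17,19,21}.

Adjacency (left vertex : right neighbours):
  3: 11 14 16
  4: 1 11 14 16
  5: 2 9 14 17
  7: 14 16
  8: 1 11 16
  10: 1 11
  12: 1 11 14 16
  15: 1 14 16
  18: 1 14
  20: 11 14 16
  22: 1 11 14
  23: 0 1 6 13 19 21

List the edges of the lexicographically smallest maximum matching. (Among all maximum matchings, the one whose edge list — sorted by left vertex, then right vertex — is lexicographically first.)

Lex-smallest maximum matching: {(3,11), (4,1), (5,2), (7,14), (8,16), (23,0)}

|M| = 6 (so the lex-smallest maximum matching has 6 edges)
process left vertices in ascending order; for each, take the smallest-labelled available neighbour that still permits 6 edges overall, or leave it unmatched if none does
lex-smallest matching: {3-11, 4-1, 5-2, 7-14, 8-16, 23-0}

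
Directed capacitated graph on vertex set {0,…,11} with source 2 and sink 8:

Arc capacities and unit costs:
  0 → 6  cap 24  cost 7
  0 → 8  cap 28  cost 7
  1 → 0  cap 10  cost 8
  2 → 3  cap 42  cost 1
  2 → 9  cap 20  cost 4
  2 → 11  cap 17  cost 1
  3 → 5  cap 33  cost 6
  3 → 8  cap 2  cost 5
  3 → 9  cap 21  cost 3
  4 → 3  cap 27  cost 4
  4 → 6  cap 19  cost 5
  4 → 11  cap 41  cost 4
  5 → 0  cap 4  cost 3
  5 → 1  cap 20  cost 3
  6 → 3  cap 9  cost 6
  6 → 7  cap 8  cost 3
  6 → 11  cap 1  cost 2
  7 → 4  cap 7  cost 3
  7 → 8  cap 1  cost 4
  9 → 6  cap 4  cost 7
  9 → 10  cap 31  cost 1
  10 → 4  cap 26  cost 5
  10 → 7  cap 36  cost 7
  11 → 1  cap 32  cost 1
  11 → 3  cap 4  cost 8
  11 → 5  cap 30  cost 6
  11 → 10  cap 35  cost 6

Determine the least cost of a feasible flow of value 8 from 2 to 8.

shortest-cost path #1: 2→3→8 push 2 @ unit cost 6 (adds 12)
shortest-cost path #2: 2→9→10→7→8 push 1 @ unit cost 16 (adds 16)
shortest-cost path #3: 2→3→5→0→8 push 4 @ unit cost 17 (adds 68)
shortest-cost path #4: 2→11→1→0→8 push 1 @ unit cost 17 (adds 17)
total cost = 113

Minimum cost for 8 units: 113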